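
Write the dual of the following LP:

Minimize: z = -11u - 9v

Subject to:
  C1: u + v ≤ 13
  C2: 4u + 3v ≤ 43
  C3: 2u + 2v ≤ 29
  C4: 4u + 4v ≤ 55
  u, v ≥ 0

Primal min cᵀx s.t. Ax ≤ b, x ≥ 0  →  Dual max −bᵀy s.t. Aᵀy ≥ −c, y ≥ 0.

Maximize: z = -13y1 - 43y2 - 29y3 - 55y4

Subject to:
  y1 + 4y2 + 2y3 + 4y4 ≥ 11
  y1 + 3y2 + 2y3 + 4y4 ≥ 9
  y1, y2, y3, y4 ≥ 0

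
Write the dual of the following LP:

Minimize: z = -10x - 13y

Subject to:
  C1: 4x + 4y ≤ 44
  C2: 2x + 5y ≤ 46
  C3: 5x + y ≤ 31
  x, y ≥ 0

Primal min cᵀx s.t. Ax ≤ b, x ≥ 0  →  Dual max −bᵀy s.t. Aᵀy ≥ −c, y ≥ 0.

Maximize: z = -44y1 - 46y2 - 31y3

Subject to:
  4y1 + 2y2 + 5y3 ≥ 10
  4y1 + 5y2 + y3 ≥ 13
  y1, y2, y3 ≥ 0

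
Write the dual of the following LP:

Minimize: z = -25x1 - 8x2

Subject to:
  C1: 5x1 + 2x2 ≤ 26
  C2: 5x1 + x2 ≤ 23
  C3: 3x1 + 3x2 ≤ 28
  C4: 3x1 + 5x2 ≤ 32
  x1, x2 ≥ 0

Primal min cᵀx s.t. Ax ≤ b, x ≥ 0  →  Dual max −bᵀy s.t. Aᵀy ≥ −c, y ≥ 0.

Maximize: z = -26y1 - 23y2 - 28y3 - 32y4

Subject to:
  5y1 + 5y2 + 3y3 + 3y4 ≥ 25
  2y1 + y2 + 3y3 + 5y4 ≥ 8
  y1, y2, y3, y4 ≥ 0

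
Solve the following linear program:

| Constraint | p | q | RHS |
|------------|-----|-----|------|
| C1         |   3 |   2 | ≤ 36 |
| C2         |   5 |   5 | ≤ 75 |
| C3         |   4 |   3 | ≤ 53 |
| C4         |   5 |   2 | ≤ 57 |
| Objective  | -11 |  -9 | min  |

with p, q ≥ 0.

Evaluate the objective at each vertex of the feasible region:
  z(0, 0) = 0
  z(11.4, 0) = -125.4
  z(10.5, 2.25) = -135.8
  z(6, 9) = -147  ←
  z(0, 15) = -135
The minimum is at p = 6, q = 9.

p = 6, q = 9, z = -147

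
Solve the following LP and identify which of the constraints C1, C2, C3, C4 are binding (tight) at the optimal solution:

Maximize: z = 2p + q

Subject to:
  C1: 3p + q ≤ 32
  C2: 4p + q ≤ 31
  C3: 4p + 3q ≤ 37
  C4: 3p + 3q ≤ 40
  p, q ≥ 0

At p = 7, q = 3, compute slack b - a·x for each constraint:
  C1: 32 − 24 = 8  (slack)
  C2: 31 − 31 = 0  (binding)
  C3: 37 − 37 = 0  (binding)
  C4: 40 − 30 = 10  (slack)

Optimal: p = 7, q = 3
Binding: C2, C3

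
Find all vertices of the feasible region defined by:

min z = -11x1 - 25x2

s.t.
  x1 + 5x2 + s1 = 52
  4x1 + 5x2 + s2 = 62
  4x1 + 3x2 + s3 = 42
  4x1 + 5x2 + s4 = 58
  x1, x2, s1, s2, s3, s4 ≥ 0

(0, 0), (10.5, 0), (4.5, 8), (2, 10), (0, 10.4)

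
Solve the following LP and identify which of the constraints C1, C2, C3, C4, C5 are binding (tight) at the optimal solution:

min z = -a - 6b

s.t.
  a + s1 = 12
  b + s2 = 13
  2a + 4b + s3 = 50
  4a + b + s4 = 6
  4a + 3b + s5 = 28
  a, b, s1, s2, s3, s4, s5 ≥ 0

At a = 0, b = 6, compute slack b - a·x for each constraint:
  C1: 12 − 0 = 12  (slack)
  C2: 13 − 6 = 7  (slack)
  C3: 50 − 24 = 26  (slack)
  C4: 6 − 6 = 0  (binding)
  C5: 28 − 18 = 10  (slack)

Optimal: a = 0, b = 6
Binding: C4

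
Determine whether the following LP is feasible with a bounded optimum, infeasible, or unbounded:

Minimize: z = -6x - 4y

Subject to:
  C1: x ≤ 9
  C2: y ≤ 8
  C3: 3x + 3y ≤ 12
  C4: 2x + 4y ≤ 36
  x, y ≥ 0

Feasible with a bounded optimal solution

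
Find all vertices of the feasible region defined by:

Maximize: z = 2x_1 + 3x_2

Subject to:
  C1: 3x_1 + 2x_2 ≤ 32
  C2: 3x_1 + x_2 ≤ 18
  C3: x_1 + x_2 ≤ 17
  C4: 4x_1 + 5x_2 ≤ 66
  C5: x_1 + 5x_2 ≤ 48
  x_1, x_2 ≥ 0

(0, 0), (6, 0), (3, 9), (0, 9.6)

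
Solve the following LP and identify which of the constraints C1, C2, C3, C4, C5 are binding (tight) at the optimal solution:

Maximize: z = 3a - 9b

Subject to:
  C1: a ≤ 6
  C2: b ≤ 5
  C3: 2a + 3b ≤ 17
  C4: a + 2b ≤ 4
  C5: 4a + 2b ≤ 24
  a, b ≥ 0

At a = 4, b = 0, compute slack b - a·x for each constraint:
  C1: 6 − 4 = 2  (slack)
  C2: 5 − 0 = 5  (slack)
  C3: 17 − 8 = 9  (slack)
  C4: 4 − 4 = 0  (binding)
  C5: 24 − 16 = 8  (slack)

Optimal: a = 4, b = 0
Binding: C4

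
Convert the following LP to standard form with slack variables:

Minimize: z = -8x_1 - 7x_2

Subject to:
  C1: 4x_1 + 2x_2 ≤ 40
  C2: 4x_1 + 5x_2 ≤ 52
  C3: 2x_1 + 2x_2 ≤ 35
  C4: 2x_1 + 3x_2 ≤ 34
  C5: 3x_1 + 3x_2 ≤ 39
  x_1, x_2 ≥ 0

min z = -8x_1 - 7x_2

s.t.
  4x_1 + 2x_2 + s1 = 40
  4x_1 + 5x_2 + s2 = 52
  2x_1 + 2x_2 + s3 = 35
  2x_1 + 3x_2 + s4 = 34
  3x_1 + 3x_2 + s5 = 39
  x_1, x_2, s1, s2, s3, s4, s5 ≥ 0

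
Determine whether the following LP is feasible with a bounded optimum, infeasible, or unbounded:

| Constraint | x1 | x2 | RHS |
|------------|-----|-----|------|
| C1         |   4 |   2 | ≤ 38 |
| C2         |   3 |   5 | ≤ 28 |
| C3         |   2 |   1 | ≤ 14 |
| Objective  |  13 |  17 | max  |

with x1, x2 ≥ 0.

Feasible with a bounded optimal solution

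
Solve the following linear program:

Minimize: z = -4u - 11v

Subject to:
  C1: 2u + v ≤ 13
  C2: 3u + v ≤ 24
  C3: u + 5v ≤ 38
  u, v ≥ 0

Evaluate the objective at each vertex of the feasible region:
  z(0, 0) = 0
  z(6.5, 0) = -26
  z(3, 7) = -89  ←
  z(0, 7.6) = -83.6
The minimum is at u = 3, v = 7.

u = 3, v = 7, z = -89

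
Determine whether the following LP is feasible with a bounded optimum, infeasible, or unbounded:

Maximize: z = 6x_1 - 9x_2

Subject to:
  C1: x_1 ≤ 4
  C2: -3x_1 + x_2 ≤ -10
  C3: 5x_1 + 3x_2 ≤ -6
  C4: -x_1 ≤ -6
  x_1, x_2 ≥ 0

Infeasible (no feasible solution exists)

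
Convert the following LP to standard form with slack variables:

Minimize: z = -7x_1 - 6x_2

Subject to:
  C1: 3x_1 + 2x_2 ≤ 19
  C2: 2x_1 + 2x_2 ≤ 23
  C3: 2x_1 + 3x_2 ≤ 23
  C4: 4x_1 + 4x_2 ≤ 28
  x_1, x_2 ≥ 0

min z = -7x_1 - 6x_2

s.t.
  3x_1 + 2x_2 + s1 = 19
  2x_1 + 2x_2 + s2 = 23
  2x_1 + 3x_2 + s3 = 23
  4x_1 + 4x_2 + s4 = 28
  x_1, x_2, s1, s2, s3, s4 ≥ 0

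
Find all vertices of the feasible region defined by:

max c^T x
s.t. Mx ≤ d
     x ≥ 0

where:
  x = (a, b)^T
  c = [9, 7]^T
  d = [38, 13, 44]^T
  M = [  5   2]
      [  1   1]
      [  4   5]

(0, 0), (7.6, 0), (6, 4), (0, 8.8)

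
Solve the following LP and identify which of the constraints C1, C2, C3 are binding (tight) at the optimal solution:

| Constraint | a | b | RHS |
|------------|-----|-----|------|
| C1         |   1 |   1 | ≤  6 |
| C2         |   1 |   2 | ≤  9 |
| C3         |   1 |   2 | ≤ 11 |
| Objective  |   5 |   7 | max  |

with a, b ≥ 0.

At a = 3, b = 3, compute slack b - a·x for each constraint:
  C1: 6 − 6 = 0  (binding)
  C2: 9 − 9 = 0  (binding)
  C3: 11 − 9 = 2  (slack)

Optimal: a = 3, b = 3
Binding: C1, C2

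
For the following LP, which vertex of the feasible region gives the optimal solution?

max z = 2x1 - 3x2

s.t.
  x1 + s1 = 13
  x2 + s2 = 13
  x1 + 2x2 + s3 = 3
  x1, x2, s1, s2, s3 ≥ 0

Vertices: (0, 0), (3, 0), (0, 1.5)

Evaluate the objective at each vertex of the feasible region:
  z(0, 0) = 0
  z(3, 0) = 6  ←
  z(0, 1.5) = -4.5
The maximum is at x1 = 3, x2 = 0.

(3, 0)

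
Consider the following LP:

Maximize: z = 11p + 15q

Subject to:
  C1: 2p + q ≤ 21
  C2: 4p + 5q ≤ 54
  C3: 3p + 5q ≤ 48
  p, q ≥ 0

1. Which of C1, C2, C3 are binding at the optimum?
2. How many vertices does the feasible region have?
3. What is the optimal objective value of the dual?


1. C2, C3
2. 5
3. 156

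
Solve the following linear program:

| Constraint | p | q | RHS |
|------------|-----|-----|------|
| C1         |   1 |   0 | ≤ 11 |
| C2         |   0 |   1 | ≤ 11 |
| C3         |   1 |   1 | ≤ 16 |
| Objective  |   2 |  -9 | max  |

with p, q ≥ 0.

Evaluate the objective at each vertex of the feasible region:
  z(0, 0) = 0
  z(11, 0) = 22  ←
  z(11, 5) = -23
  z(5, 11) = -89
  z(0, 11) = -99
The maximum is at p = 11, q = 0.

p = 11, q = 0, z = 22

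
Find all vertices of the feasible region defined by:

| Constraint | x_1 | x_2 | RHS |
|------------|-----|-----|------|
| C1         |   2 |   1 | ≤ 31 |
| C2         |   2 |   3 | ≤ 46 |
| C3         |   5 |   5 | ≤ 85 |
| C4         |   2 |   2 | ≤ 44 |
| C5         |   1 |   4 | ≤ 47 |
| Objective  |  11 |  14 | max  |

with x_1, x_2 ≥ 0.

(0, 0), (15.5, 0), (14, 3), (7, 10), (0, 11.75)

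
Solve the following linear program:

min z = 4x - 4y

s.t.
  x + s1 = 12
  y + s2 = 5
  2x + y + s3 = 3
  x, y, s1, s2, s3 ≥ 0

Evaluate the objective at each vertex of the feasible region:
  z(0, 0) = 0
  z(1.5, 0) = 6
  z(0, 3) = -12  ←
The minimum is at x = 0, y = 3.

x = 0, y = 3, z = -12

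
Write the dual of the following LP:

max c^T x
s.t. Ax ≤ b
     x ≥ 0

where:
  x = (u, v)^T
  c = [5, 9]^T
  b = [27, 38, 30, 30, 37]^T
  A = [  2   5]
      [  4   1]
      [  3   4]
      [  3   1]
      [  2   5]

Primal max cᵀx s.t. Ax ≤ b, x ≥ 0  →  Dual min bᵀy s.t. Aᵀy ≥ c, y ≥ 0.

Minimize: z = 27y1 + 38y2 + 30y3 + 30y4 + 37y5

Subject to:
  2y1 + 4y2 + 3y3 + 3y4 + 2y5 ≥ 5
  5y1 + y2 + 4y3 + y4 + 5y5 ≥ 9
  y1, y2, y3, y4, y5 ≥ 0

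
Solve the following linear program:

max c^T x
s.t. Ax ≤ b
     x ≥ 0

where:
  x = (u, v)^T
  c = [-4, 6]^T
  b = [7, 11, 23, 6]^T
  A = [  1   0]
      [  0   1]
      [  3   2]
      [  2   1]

Evaluate the objective at each vertex of the feasible region:
  z(0, 0) = 0
  z(3, 0) = -12
  z(0, 6) = 36  ←
The maximum is at u = 0, v = 6.

u = 0, v = 6, z = 36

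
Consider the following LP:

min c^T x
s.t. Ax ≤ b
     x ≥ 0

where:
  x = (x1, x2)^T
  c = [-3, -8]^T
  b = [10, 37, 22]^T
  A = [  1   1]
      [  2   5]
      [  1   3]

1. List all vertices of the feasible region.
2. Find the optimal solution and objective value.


1. (0, 0), (10, 0), (4.333, 5.667), (1, 7), (0, 7.333)
2. x1 = 1, x2 = 7, z = -59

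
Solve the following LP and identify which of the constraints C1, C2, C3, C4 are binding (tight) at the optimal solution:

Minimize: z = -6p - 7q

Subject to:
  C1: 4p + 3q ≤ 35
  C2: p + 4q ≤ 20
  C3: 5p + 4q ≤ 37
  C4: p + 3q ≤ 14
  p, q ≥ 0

At p = 5, q = 3, compute slack b - a·x for each constraint:
  C1: 35 − 29 = 6  (slack)
  C2: 20 − 17 = 3  (slack)
  C3: 37 − 37 = 0  (binding)
  C4: 14 − 14 = 0  (binding)

Optimal: p = 5, q = 3
Binding: C3, C4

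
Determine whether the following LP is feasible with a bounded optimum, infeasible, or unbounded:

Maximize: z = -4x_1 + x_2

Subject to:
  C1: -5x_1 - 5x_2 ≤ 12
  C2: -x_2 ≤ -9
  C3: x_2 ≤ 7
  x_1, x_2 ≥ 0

Infeasible (no feasible solution exists)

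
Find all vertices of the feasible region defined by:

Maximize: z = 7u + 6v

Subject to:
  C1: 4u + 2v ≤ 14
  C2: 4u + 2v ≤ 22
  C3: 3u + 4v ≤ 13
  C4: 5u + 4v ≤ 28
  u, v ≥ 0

(0, 0), (3.5, 0), (3, 1), (0, 3.25)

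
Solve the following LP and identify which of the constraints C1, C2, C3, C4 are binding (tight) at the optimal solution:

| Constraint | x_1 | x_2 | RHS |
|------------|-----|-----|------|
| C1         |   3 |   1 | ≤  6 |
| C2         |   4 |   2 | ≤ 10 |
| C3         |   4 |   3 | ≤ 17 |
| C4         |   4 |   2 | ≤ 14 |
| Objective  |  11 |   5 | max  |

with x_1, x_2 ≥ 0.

At x_1 = 1, x_2 = 3, compute slack b - a·x for each constraint:
  C1: 6 − 6 = 0  (binding)
  C2: 10 − 10 = 0  (binding)
  C3: 17 − 13 = 4  (slack)
  C4: 14 − 10 = 4  (slack)

Optimal: x_1 = 1, x_2 = 3
Binding: C1, C2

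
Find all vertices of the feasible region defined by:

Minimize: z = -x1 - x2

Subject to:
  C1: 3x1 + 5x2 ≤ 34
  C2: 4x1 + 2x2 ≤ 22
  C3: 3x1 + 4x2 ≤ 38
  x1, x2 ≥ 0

(0, 0), (5.5, 0), (3, 5), (0, 6.8)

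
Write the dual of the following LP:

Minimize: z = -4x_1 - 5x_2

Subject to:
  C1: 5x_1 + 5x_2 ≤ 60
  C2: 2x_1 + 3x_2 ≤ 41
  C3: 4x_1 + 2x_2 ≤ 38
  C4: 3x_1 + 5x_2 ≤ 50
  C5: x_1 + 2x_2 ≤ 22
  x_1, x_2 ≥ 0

Primal min cᵀx s.t. Ax ≤ b, x ≥ 0  →  Dual max −bᵀy s.t. Aᵀy ≥ −c, y ≥ 0.

Maximize: z = -60y1 - 41y2 - 38y3 - 50y4 - 22y5

Subject to:
  5y1 + 2y2 + 4y3 + 3y4 + y5 ≥ 4
  5y1 + 3y2 + 2y3 + 5y4 + 2y5 ≥ 5
  y1, y2, y3, y4, y5 ≥ 0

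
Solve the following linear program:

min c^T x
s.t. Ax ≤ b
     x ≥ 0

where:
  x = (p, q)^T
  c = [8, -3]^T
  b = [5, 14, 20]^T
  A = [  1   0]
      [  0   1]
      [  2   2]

Evaluate the objective at each vertex of the feasible region:
  z(0, 0) = 0
  z(5, 0) = 40
  z(5, 5) = 25
  z(0, 10) = -30  ←
The minimum is at p = 0, q = 10.

p = 0, q = 10, z = -30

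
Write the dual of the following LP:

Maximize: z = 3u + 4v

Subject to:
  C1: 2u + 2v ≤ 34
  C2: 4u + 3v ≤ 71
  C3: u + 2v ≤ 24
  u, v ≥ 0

Primal max cᵀx s.t. Ax ≤ b, x ≥ 0  →  Dual min bᵀy s.t. Aᵀy ≥ c, y ≥ 0.

Minimize: z = 34y1 + 71y2 + 24y3

Subject to:
  2y1 + 4y2 + y3 ≥ 3
  2y1 + 3y2 + 2y3 ≥ 4
  y1, y2, y3 ≥ 0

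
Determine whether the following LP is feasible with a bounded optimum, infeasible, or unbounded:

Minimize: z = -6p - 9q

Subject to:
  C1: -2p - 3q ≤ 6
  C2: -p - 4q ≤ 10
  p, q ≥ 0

Unbounded (objective can decrease without bound)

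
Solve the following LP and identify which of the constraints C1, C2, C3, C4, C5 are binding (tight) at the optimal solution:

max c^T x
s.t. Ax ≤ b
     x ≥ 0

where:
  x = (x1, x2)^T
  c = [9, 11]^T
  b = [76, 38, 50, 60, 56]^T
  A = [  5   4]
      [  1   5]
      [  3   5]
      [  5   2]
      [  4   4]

At x1 = 10, x2 = 4, compute slack b - a·x for each constraint:
  C1: 76 − 66 = 10  (slack)
  C2: 38 − 30 = 8  (slack)
  C3: 50 − 50 = 0  (binding)
  C4: 60 − 58 = 2  (slack)
  C5: 56 − 56 = 0  (binding)

Optimal: x1 = 10, x2 = 4
Binding: C3, C5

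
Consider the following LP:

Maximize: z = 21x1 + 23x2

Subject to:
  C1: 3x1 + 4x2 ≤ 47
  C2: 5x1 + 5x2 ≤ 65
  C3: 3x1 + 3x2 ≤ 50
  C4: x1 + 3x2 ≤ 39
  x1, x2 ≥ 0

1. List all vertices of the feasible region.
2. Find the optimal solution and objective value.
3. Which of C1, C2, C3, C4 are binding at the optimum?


1. (0, 0), (13, 0), (5, 8), (0, 11.75)
2. x1 = 5, x2 = 8, z = 289
3. C1, C2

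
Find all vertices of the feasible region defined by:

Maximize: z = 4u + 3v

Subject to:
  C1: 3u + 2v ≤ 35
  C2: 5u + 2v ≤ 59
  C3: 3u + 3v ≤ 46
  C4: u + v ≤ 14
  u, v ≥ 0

(0, 0), (11.67, 0), (7, 7), (0, 14)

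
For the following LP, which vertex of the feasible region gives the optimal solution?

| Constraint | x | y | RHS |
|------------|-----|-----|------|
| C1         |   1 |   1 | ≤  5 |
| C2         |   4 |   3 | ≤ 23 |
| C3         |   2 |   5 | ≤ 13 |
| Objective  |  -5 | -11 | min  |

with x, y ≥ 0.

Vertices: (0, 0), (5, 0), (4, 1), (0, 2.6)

Evaluate the objective at each vertex of the feasible region:
  z(0, 0) = 0
  z(5, 0) = -25
  z(4, 1) = -31  ←
  z(0, 2.6) = -28.6
The minimum is at x = 4, y = 1.

(4, 1)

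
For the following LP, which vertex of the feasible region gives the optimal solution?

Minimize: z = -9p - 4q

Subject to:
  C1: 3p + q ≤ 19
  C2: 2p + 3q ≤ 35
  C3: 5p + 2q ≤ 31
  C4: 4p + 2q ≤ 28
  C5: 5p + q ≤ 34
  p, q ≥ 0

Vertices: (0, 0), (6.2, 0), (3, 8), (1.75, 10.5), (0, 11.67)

Evaluate the objective at each vertex of the feasible region:
  z(0, 0) = 0
  z(6.2, 0) = -55.8
  z(3, 8) = -59  ←
  z(1.75, 10.5) = -57.75
  z(0, 11.67) = -46.67
The minimum is at p = 3, q = 8.

(3, 8)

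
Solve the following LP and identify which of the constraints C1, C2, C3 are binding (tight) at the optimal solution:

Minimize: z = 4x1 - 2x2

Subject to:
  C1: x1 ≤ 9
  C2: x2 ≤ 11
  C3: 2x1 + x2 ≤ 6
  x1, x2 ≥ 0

At x1 = 0, x2 = 6, compute slack b - a·x for each constraint:
  C1: 9 − 0 = 9  (slack)
  C2: 11 − 6 = 5  (slack)
  C3: 6 − 6 = 0  (binding)

Optimal: x1 = 0, x2 = 6
Binding: C3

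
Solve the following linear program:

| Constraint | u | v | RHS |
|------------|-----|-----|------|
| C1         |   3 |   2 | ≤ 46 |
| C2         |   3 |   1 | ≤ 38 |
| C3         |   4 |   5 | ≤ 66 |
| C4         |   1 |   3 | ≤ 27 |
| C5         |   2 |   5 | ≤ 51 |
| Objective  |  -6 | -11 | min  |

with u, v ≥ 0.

Evaluate the objective at each vertex of the feasible region:
  z(0, 0) = 0
  z(12.67, 0) = -76
  z(11.27, 4.182) = -113.6
  z(9, 6) = -120  ←
  z(0, 9) = -99
The minimum is at u = 9, v = 6.

u = 9, v = 6, z = -120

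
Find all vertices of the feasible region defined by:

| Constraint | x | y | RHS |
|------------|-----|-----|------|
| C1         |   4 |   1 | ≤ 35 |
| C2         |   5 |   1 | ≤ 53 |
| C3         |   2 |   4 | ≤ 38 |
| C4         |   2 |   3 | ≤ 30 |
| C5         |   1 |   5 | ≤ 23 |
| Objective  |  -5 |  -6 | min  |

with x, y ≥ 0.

(0, 0), (8.75, 0), (8, 3), (0, 4.6)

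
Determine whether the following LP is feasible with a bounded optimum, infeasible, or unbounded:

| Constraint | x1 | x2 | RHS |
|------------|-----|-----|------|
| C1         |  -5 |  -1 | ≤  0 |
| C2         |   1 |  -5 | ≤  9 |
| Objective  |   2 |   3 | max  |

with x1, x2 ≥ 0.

Unbounded (objective can increase without bound)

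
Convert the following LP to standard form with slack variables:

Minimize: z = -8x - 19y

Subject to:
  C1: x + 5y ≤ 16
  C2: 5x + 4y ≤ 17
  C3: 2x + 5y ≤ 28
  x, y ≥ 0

min z = -8x - 19y

s.t.
  x + 5y + s1 = 16
  5x + 4y + s2 = 17
  2x + 5y + s3 = 28
  x, y, s1, s2, s3 ≥ 0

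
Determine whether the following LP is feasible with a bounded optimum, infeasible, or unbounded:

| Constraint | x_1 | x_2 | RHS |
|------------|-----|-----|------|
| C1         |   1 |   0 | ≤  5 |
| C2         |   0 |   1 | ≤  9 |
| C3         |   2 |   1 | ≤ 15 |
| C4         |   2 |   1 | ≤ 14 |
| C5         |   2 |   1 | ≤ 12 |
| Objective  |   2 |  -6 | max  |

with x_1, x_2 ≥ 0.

Feasible with a bounded optimal solution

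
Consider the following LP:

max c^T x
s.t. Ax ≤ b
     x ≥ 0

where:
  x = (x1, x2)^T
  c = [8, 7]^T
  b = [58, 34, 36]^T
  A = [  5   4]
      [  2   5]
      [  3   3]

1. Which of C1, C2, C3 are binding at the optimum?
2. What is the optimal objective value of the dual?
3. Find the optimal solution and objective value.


1. C1, C3
2. 94
3. x1 = 10, x2 = 2, z = 94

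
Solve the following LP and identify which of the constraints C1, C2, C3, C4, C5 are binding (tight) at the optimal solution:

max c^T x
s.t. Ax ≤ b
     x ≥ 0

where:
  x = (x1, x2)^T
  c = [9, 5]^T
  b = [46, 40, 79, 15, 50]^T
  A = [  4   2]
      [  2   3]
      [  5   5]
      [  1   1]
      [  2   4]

At x1 = 8, x2 = 7, compute slack b - a·x for each constraint:
  C1: 46 − 46 = 0  (binding)
  C2: 40 − 37 = 3  (slack)
  C3: 79 − 75 = 4  (slack)
  C4: 15 − 15 = 0  (binding)
  C5: 50 − 44 = 6  (slack)

Optimal: x1 = 8, x2 = 7
Binding: C1, C4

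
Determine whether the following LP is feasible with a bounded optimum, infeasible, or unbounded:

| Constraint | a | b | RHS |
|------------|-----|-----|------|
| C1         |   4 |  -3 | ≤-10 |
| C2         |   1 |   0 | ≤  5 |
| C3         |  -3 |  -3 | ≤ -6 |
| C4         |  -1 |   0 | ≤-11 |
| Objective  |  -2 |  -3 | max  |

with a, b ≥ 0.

Infeasible (no feasible solution exists)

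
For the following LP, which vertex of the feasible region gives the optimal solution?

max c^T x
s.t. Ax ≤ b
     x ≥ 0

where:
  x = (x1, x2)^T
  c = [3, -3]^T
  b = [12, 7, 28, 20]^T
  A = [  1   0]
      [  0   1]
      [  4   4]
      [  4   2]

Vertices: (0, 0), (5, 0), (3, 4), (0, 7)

Evaluate the objective at each vertex of the feasible region:
  z(0, 0) = 0
  z(5, 0) = 15  ←
  z(3, 4) = -3
  z(0, 7) = -21
The maximum is at x1 = 5, x2 = 0.

(5, 0)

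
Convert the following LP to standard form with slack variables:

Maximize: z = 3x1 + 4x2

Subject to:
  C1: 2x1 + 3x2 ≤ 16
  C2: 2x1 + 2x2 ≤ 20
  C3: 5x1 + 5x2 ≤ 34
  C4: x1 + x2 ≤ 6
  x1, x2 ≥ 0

max z = 3x1 + 4x2

s.t.
  2x1 + 3x2 + s1 = 16
  2x1 + 2x2 + s2 = 20
  5x1 + 5x2 + s3 = 34
  x1 + x2 + s4 = 6
  x1, x2, s1, s2, s3, s4 ≥ 0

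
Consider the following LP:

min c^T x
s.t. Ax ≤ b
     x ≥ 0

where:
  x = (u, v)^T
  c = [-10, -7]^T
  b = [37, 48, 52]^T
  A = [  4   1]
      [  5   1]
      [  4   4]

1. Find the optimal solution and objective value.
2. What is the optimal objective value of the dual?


1. u = 8, v = 5, z = -115
2. -115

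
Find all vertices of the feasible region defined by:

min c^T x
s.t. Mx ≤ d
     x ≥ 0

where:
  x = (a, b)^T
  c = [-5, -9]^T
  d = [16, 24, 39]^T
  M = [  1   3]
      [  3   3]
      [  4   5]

(0, 0), (8, 0), (4, 4), (0, 5.333)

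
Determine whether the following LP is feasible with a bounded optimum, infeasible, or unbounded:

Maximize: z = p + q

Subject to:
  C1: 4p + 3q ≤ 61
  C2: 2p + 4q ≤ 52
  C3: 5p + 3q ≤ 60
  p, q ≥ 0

Feasible with a bounded optimal solution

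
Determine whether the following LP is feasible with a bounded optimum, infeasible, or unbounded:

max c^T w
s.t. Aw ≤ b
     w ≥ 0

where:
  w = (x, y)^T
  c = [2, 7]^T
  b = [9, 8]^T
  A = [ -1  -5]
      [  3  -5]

Unbounded (objective can increase without bound)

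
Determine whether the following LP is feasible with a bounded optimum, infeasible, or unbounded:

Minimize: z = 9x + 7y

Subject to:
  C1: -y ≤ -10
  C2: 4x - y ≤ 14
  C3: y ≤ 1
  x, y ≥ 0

Infeasible (no feasible solution exists)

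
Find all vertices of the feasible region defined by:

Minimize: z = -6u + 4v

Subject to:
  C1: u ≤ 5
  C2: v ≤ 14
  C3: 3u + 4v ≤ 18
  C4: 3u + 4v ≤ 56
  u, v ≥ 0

(0, 0), (5, 0), (5, 0.75), (0, 4.5)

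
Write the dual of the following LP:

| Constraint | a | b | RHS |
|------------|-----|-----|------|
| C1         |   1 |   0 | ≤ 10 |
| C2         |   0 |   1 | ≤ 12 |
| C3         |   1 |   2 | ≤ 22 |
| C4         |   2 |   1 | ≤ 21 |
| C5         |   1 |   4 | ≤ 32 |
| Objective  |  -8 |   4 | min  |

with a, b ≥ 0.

Primal min cᵀx s.t. Ax ≤ b, x ≥ 0  →  Dual max −bᵀy s.t. Aᵀy ≥ −c, y ≥ 0.

Maximize: z = -10y1 - 12y2 - 22y3 - 21y4 - 32y5

Subject to:
  y1 + y3 + 2y4 + y5 ≥ 8
  y2 + 2y3 + y4 + 4y5 ≥ -4
  y1, y2, y3, y4, y5 ≥ 0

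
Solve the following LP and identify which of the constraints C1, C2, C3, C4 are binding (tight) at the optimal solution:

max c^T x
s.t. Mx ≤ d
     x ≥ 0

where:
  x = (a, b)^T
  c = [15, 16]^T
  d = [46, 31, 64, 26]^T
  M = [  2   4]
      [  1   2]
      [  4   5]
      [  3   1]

At a = 6, b = 8, compute slack b - a·x for each constraint:
  C1: 46 − 44 = 2  (slack)
  C2: 31 − 22 = 9  (slack)
  C3: 64 − 64 = 0  (binding)
  C4: 26 − 26 = 0  (binding)

Optimal: a = 6, b = 8
Binding: C3, C4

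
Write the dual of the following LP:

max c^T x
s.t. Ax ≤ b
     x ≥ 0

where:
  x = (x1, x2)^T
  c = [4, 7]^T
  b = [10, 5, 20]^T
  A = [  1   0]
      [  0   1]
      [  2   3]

Primal max cᵀx s.t. Ax ≤ b, x ≥ 0  →  Dual min bᵀy s.t. Aᵀy ≥ c, y ≥ 0.

Minimize: z = 10y1 + 5y2 + 20y3

Subject to:
  y1 + 2y3 ≥ 4
  y2 + 3y3 ≥ 7
  y1, y2, y3 ≥ 0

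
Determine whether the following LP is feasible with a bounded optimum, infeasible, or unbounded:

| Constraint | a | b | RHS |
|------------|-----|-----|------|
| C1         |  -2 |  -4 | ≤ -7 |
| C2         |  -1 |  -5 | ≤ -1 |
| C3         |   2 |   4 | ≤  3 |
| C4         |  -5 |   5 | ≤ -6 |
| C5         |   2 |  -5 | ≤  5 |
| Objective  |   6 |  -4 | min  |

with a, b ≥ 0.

Infeasible (no feasible solution exists)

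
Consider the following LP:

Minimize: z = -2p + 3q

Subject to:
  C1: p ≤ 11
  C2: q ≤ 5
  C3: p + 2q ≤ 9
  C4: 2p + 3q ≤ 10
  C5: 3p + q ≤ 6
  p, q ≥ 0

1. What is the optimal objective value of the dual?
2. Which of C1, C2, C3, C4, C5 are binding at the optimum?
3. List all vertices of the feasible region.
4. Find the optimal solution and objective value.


1. -4
2. C5
3. (0, 0), (2, 0), (1.143, 2.571), (0, 3.333)
4. p = 2, q = 0, z = -4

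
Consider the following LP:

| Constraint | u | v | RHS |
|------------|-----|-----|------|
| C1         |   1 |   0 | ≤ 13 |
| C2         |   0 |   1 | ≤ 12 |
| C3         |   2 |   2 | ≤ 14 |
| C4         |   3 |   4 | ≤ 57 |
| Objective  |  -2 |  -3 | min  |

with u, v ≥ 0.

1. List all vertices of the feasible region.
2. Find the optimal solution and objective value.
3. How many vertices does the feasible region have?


1. (0, 0), (7, 0), (0, 7)
2. u = 0, v = 7, z = -21
3. 3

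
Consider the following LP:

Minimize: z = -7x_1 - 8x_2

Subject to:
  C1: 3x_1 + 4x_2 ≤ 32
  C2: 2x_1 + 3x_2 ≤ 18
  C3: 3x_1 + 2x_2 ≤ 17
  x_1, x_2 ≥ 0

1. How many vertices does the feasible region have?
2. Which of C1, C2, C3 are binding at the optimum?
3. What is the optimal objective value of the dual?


1. 4
2. C2, C3
3. -53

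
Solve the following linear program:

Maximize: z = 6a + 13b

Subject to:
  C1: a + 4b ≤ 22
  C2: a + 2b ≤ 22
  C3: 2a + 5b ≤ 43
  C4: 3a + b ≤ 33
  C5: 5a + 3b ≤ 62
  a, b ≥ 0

Evaluate the objective at each vertex of the feasible region:
  z(0, 0) = 0
  z(11, 0) = 66
  z(10, 3) = 99  ←
  z(0, 5.5) = 71.5
The maximum is at a = 10, b = 3.

a = 10, b = 3, z = 99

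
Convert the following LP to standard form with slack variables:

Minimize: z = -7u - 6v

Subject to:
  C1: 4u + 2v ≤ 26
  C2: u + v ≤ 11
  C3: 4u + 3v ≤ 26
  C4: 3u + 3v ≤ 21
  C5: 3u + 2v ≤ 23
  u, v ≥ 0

min z = -7u - 6v

s.t.
  4u + 2v + s1 = 26
  u + v + s2 = 11
  4u + 3v + s3 = 26
  3u + 3v + s4 = 21
  3u + 2v + s5 = 23
  u, v, s1, s2, s3, s4, s5 ≥ 0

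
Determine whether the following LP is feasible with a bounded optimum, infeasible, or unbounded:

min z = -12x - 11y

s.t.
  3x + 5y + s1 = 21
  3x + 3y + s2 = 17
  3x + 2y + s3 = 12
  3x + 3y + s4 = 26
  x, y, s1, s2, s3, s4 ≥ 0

Feasible with a bounded optimal solution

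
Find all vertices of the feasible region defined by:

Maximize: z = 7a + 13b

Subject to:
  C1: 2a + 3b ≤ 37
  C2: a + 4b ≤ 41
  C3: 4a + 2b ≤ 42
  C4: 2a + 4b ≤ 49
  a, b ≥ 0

(0, 0), (10.5, 0), (6.5, 8), (5, 9), (0, 10.25)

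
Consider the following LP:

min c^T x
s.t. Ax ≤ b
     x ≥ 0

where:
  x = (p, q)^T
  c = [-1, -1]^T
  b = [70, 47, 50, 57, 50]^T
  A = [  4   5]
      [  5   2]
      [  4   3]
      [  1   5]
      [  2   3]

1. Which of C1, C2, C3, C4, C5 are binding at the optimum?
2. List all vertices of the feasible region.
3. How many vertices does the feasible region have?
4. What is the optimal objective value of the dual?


1. C1, C3
2. (0, 0), (9.4, 0), (5.857, 8.857), (5, 10), (4.333, 10.53), (0, 11.4)
3. 6
4. -15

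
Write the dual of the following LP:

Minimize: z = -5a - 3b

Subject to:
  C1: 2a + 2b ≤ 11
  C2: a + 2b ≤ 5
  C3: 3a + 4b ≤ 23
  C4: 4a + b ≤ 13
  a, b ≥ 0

Primal min cᵀx s.t. Ax ≤ b, x ≥ 0  →  Dual max −bᵀy s.t. Aᵀy ≥ −c, y ≥ 0.

Maximize: z = -11y1 - 5y2 - 23y3 - 13y4

Subject to:
  2y1 + y2 + 3y3 + 4y4 ≥ 5
  2y1 + 2y2 + 4y3 + y4 ≥ 3
  y1, y2, y3, y4 ≥ 0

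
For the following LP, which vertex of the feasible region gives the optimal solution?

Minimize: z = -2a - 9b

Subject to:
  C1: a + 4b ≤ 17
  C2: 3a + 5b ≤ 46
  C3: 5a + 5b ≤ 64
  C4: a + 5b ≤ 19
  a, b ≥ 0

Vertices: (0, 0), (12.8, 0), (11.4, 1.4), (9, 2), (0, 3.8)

Evaluate the objective at each vertex of the feasible region:
  z(0, 0) = 0
  z(12.8, 0) = -25.6
  z(11.4, 1.4) = -35.4
  z(9, 2) = -36  ←
  z(0, 3.8) = -34.2
The minimum is at a = 9, b = 2.

(9, 2)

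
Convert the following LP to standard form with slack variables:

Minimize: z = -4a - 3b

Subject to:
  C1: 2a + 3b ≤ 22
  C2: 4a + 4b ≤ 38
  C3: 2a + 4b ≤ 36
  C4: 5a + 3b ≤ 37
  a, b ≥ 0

min z = -4a - 3b

s.t.
  2a + 3b + s1 = 22
  4a + 4b + s2 = 38
  2a + 4b + s3 = 36
  5a + 3b + s4 = 37
  a, b, s1, s2, s3, s4 ≥ 0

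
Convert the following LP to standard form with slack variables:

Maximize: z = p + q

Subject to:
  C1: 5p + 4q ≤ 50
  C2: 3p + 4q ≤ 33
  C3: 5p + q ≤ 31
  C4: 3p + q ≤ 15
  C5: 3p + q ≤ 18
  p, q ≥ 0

max z = p + q

s.t.
  5p + 4q + s1 = 50
  3p + 4q + s2 = 33
  5p + q + s3 = 31
  3p + q + s4 = 15
  3p + q + s5 = 18
  p, q, s1, s2, s3, s4, s5 ≥ 0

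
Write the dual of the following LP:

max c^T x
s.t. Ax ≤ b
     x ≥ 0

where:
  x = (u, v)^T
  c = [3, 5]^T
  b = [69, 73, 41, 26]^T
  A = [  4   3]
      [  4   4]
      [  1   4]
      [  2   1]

Primal max cᵀx s.t. Ax ≤ b, x ≥ 0  →  Dual min bᵀy s.t. Aᵀy ≥ c, y ≥ 0.

Minimize: z = 69y1 + 73y2 + 41y3 + 26y4

Subject to:
  4y1 + 4y2 + y3 + 2y4 ≥ 3
  3y1 + 4y2 + 4y3 + y4 ≥ 5
  y1, y2, y3, y4 ≥ 0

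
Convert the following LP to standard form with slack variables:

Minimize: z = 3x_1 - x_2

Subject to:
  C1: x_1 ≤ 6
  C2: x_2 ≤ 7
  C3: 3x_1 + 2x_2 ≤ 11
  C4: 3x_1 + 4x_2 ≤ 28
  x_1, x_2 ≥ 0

min z = 3x_1 - x_2

s.t.
  x_1 + s1 = 6
  x_2 + s2 = 7
  3x_1 + 2x_2 + s3 = 11
  3x_1 + 4x_2 + s4 = 28
  x_1, x_2, s1, s2, s3, s4 ≥ 0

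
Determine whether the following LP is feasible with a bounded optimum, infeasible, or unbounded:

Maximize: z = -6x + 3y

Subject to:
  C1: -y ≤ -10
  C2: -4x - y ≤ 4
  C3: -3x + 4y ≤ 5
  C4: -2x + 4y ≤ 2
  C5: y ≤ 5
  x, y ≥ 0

Infeasible (no feasible solution exists)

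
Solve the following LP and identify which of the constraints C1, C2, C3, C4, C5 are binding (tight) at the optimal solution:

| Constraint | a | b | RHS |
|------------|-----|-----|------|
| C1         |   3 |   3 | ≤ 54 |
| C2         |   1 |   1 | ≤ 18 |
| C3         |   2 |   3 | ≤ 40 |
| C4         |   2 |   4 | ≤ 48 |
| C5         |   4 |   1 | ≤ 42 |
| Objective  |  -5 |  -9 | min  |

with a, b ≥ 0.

At a = 8, b = 8, compute slack b - a·x for each constraint:
  C1: 54 − 48 = 6  (slack)
  C2: 18 − 16 = 2  (slack)
  C3: 40 − 40 = 0  (binding)
  C4: 48 − 48 = 0  (binding)
  C5: 42 − 40 = 2  (slack)

Optimal: a = 8, b = 8
Binding: C3, C4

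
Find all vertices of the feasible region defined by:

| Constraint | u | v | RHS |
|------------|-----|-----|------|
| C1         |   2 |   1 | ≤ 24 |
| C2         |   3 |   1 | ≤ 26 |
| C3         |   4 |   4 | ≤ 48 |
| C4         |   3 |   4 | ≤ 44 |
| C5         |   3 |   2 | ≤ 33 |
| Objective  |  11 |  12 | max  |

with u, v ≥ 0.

(0, 0), (8.667, 0), (7, 5), (4, 8), (0, 11)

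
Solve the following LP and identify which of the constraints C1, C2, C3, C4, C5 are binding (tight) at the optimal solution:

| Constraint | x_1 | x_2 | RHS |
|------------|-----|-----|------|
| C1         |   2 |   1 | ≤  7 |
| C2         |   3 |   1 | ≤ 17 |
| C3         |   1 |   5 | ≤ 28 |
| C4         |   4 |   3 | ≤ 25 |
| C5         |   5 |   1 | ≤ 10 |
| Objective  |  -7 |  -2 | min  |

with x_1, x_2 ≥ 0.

At x_1 = 1, x_2 = 5, compute slack b - a·x for each constraint:
  C1: 7 − 7 = 0  (binding)
  C2: 17 − 8 = 9  (slack)
  C3: 28 − 26 = 2  (slack)
  C4: 25 − 19 = 6  (slack)
  C5: 10 − 10 = 0  (binding)

Optimal: x_1 = 1, x_2 = 5
Binding: C1, C5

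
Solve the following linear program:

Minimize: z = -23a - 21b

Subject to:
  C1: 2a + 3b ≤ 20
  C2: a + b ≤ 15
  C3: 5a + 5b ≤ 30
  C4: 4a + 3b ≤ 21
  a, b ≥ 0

Evaluate the objective at each vertex of the feasible region:
  z(0, 0) = 0
  z(5.25, 0) = -120.8
  z(3, 3) = -132  ←
  z(0, 6) = -126
The minimum is at a = 3, b = 3.

a = 3, b = 3, z = -132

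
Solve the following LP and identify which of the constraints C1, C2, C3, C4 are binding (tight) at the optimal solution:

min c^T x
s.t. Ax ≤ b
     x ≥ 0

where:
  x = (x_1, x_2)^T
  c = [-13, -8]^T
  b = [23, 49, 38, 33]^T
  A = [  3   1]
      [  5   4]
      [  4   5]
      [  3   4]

At x_1 = 7, x_2 = 2, compute slack b - a·x for each constraint:
  C1: 23 − 23 = 0  (binding)
  C2: 49 − 43 = 6  (slack)
  C3: 38 − 38 = 0  (binding)
  C4: 33 − 29 = 4  (slack)

Optimal: x_1 = 7, x_2 = 2
Binding: C1, C3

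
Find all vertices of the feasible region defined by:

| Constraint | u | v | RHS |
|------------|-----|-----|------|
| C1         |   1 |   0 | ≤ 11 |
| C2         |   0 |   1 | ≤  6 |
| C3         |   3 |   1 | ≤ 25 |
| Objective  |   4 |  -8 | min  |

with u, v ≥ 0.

(0, 0), (8.333, 0), (6.333, 6), (0, 6)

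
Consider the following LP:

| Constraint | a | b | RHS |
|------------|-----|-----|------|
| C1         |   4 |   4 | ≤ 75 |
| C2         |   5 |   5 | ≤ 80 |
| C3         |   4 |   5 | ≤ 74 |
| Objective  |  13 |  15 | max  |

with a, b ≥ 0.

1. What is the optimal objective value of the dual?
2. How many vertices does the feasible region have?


1. 228
2. 4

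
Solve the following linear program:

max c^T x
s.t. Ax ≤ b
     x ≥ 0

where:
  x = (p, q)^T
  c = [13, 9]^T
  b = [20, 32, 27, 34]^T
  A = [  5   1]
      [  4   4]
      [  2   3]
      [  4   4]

Evaluate the objective at each vertex of the feasible region:
  z(0, 0) = 0
  z(4, 0) = 52
  z(3, 5) = 84  ←
  z(0, 8) = 72
The maximum is at p = 3, q = 5.

p = 3, q = 5, z = 84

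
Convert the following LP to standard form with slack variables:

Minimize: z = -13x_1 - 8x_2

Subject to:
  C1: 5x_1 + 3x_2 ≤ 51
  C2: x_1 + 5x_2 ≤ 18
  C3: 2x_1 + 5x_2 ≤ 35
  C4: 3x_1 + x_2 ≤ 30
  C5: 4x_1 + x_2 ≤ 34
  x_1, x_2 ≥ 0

min z = -13x_1 - 8x_2

s.t.
  5x_1 + 3x_2 + s1 = 51
  x_1 + 5x_2 + s2 = 18
  2x_1 + 5x_2 + s3 = 35
  3x_1 + x_2 + s4 = 30
  4x_1 + x_2 + s5 = 34
  x_1, x_2, s1, s2, s3, s4, s5 ≥ 0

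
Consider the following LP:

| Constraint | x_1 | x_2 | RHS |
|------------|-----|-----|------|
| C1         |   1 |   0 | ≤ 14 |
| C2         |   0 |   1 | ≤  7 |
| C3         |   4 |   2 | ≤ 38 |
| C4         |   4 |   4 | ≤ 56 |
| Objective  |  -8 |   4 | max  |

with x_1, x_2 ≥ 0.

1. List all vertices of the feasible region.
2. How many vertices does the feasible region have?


1. (0, 0), (9.5, 0), (6, 7), (0, 7)
2. 4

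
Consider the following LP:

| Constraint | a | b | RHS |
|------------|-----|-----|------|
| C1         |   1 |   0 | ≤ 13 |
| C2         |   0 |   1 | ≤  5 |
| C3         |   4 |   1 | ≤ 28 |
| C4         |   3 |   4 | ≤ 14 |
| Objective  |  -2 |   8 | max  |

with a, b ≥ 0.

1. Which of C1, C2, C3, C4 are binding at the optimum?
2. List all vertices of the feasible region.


1. C4
2. (0, 0), (4.667, 0), (0, 3.5)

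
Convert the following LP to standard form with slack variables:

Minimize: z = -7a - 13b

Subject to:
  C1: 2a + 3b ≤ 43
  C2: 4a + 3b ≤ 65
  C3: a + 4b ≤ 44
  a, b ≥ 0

min z = -7a - 13b

s.t.
  2a + 3b + s1 = 43
  4a + 3b + s2 = 65
  a + 4b + s3 = 44
  a, b, s1, s2, s3 ≥ 0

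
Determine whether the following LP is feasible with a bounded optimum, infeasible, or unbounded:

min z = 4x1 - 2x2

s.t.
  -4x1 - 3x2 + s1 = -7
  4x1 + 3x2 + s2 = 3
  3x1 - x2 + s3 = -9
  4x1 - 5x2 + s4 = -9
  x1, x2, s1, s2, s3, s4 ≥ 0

Infeasible (no feasible solution exists)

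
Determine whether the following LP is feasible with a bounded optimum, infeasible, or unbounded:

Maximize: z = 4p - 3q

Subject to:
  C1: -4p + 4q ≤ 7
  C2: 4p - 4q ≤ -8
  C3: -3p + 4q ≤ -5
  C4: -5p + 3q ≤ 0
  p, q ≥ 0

Infeasible (no feasible solution exists)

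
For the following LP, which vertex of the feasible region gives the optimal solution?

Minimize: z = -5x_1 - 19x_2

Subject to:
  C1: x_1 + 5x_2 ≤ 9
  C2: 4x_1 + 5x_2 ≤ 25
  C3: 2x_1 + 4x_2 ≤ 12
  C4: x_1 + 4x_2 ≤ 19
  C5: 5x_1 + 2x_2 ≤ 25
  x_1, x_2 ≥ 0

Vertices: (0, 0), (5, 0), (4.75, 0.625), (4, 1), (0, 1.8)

Evaluate the objective at each vertex of the feasible region:
  z(0, 0) = 0
  z(5, 0) = -25
  z(4.75, 0.625) = -35.62
  z(4, 1) = -39  ←
  z(0, 1.8) = -34.2
The minimum is at x_1 = 4, x_2 = 1.

(4, 1)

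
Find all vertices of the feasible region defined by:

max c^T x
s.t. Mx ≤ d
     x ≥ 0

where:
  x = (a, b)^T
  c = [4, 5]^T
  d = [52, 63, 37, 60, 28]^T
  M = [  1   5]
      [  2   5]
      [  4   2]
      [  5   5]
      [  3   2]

(0, 0), (9.25, 0), (9, 0.5), (4, 8), (2, 10), (0, 10.4)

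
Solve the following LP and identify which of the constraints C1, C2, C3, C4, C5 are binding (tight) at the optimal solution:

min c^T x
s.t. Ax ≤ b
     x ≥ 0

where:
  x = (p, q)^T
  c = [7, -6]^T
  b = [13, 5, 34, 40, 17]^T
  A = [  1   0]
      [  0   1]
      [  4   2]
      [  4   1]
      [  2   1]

At p = 0, q = 5, compute slack b - a·x for each constraint:
  C1: 13 − 0 = 13  (slack)
  C2: 5 − 5 = 0  (binding)
  C3: 34 − 10 = 24  (slack)
  C4: 40 − 5 = 35  (slack)
  C5: 17 − 5 = 12  (slack)

Optimal: p = 0, q = 5
Binding: C2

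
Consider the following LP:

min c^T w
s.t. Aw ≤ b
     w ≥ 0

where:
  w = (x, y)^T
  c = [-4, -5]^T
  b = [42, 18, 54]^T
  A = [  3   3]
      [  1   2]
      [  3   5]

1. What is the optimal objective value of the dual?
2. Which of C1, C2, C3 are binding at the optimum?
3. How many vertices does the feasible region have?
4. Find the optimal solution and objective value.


1. -60
2. C1, C2
3. 4
4. x = 10, y = 4, z = -60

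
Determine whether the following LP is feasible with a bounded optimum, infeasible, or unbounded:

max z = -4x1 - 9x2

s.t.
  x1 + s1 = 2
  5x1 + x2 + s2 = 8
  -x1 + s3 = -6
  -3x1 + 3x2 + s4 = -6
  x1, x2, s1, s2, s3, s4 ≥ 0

Infeasible (no feasible solution exists)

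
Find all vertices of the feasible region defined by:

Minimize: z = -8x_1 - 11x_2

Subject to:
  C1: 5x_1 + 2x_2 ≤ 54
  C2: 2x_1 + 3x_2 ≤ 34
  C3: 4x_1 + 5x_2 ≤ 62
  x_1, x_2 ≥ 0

(0, 0), (10.8, 0), (8.588, 5.529), (8, 6), (0, 11.33)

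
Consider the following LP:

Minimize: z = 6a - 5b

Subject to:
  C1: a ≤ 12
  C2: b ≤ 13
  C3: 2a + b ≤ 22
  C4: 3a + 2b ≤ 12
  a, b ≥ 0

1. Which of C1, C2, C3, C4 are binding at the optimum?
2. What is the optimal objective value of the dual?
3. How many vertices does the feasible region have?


1. C4
2. -30
3. 3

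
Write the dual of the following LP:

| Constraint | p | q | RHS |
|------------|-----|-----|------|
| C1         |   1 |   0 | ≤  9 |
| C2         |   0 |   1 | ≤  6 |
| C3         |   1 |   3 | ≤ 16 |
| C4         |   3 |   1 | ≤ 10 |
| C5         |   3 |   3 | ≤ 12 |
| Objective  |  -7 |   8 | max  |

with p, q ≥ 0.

Primal max cᵀx s.t. Ax ≤ b, x ≥ 0  →  Dual min bᵀy s.t. Aᵀy ≥ c, y ≥ 0.

Minimize: z = 9y1 + 6y2 + 16y3 + 10y4 + 12y5

Subject to:
  y1 + y3 + 3y4 + 3y5 ≥ -7
  y2 + 3y3 + y4 + 3y5 ≥ 8
  y1, y2, y3, y4, y5 ≥ 0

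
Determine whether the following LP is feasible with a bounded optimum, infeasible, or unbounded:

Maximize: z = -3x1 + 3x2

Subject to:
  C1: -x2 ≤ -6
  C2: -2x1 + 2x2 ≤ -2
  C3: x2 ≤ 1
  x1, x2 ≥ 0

Infeasible (no feasible solution exists)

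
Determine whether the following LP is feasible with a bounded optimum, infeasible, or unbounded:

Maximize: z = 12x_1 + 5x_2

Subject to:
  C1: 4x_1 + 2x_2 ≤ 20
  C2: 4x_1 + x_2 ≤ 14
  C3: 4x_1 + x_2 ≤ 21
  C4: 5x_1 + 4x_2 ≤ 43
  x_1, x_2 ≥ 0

Feasible with a bounded optimal solution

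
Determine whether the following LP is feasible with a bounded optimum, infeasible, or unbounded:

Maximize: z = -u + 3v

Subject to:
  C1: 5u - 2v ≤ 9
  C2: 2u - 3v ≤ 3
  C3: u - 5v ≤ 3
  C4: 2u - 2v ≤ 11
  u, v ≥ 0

Unbounded (objective can increase without bound)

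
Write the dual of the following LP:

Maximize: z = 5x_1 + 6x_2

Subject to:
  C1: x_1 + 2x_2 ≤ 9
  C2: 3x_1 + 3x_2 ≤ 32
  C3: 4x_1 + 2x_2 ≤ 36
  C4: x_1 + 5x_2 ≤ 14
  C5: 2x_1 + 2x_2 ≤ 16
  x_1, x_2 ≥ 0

Primal max cᵀx s.t. Ax ≤ b, x ≥ 0  →  Dual min bᵀy s.t. Aᵀy ≥ c, y ≥ 0.

Minimize: z = 9y1 + 32y2 + 36y3 + 14y4 + 16y5

Subject to:
  y1 + 3y2 + 4y3 + y4 + 2y5 ≥ 5
  2y1 + 3y2 + 2y3 + 5y4 + 2y5 ≥ 6
  y1, y2, y3, y4, y5 ≥ 0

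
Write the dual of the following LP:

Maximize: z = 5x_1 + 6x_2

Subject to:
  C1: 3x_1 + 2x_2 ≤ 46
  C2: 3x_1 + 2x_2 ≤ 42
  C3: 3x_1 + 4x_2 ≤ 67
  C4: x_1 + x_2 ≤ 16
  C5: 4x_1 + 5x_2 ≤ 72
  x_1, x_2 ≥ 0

Primal max cᵀx s.t. Ax ≤ b, x ≥ 0  →  Dual min bᵀy s.t. Aᵀy ≥ c, y ≥ 0.

Minimize: z = 46y1 + 42y2 + 67y3 + 16y4 + 72y5

Subject to:
  3y1 + 3y2 + 3y3 + y4 + 4y5 ≥ 5
  2y1 + 2y2 + 4y3 + y4 + 5y5 ≥ 6
  y1, y2, y3, y4, y5 ≥ 0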